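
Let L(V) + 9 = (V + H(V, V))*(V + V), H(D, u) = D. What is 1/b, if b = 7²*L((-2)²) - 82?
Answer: 1/2613 ≈ 0.00038270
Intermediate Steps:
L(V) = -9 + 4*V² (L(V) = -9 + (V + V)*(V + V) = -9 + (2*V)*(2*V) = -9 + 4*V²)
b = 2613 (b = 7²*(-9 + 4*((-2)²)²) - 82 = 49*(-9 + 4*4²) - 82 = 49*(-9 + 4*16) - 82 = 49*(-9 + 64) - 82 = 49*55 - 82 = 2695 - 82 = 2613)
1/b = 1/2613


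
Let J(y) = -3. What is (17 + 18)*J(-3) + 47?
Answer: -58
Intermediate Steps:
(17 + 18)*J(-3) + 47 = (17 + 18)*(-3) + 47 = 35*(-3) + 47 = -105 + 47 = -58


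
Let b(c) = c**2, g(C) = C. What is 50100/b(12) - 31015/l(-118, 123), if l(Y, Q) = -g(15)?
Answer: 28987/12 ≈ 2415.6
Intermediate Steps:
l(Y, Q) = -15 (l(Y, Q) = -1*15 = -15)
50100/b(12) - 31015/l(-118, 123) = 50100/(12**2) - 31015/(-15) = 50100/144 - 31015*(-1/15) = 50100*(1/144) + 6203/3 = 4175/12 + 6203/3 = 28987/12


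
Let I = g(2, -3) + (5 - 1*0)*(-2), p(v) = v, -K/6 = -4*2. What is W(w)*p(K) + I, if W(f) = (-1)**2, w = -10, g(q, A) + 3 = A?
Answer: 32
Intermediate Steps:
g(q, A) = -3 + A
K = 48 (K = -(-24)*2 = -6*(-8) = 48)
W(f) = 1
I = -16 (I = (-3 - 3) + (5 - 1*0)*(-2) = -6 + (5 + 0)*(-2) = -6 + 5*(-2) = -6 - 10 = -16)
W(w)*p(K) + I = 1*48 - 16 = 48 - 16 = 32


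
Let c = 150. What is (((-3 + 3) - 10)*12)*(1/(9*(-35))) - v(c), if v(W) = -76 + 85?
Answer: -181/21 ≈ -8.6190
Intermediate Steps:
v(W) = 9
(((-3 + 3) - 10)*12)*(1/(9*(-35))) - v(c) = (((-3 + 3) - 10)*12)*(1/(9*(-35))) - 1*9 = ((0 - 10)*12)*((⅑)*(-1/35)) - 9 = -10*12*(-1/315) - 9 = -120*(-1/315) - 9 = 8/21 - 9 = -181/21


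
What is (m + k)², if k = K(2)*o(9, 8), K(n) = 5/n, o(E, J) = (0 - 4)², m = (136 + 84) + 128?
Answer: 150544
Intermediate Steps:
m = 348 (m = 220 + 128 = 348)
o(E, J) = 16 (o(E, J) = (-4)² = 16)
k = 40 (k = (5/2)*16 = 40)
(m + k)² = (348 + 40)² = 388² = 150544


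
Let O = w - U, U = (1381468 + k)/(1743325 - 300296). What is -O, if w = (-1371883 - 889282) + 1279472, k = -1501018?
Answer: 1416611348547/1443029 ≈ 9.8169e+5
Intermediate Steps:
U = -119550/1443029 (U = (1381468 - 1501018)/(1743325 - 300296) = -119550/1443029 ≈ -0.082847)
w = -981693 (w = -2261165 + 1279472 = -981693)
O = -1416611348547/1443029 (O = -981693 - 1*(-119550/1443029) = -981693 + 119550/1443029 = -1416611348547/1443029 ≈ -9.8169e+5)
-O = -1*(-1416611348547/1443029) = 1416611348547/1443029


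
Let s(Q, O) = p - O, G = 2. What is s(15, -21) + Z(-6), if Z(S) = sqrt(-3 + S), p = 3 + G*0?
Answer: 24 + 3*I ≈ 24.0 + 3.0*I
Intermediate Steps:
p = 3 (p = 3 + 2*0 = 3 + 0 = 3)
s(Q, O) = 3 - O
s(15, -21) + Z(-6) = (3 - 1*(-21)) + sqrt(-3 - 6) = (3 + 21) + sqrt(-9) = 24 + 3*I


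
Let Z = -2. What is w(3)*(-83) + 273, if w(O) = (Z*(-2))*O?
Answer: -723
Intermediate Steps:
w(O) = 4*O (w(O) = (-2*(-2))*O = 4*O)
w(3)*(-83) + 273 = (4*3)*(-83) + 273 = 12*(-83) + 273 = -996 + 273 = -723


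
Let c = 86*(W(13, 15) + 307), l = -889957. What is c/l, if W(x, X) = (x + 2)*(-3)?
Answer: -22532/889957 ≈ -0.025318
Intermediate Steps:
W(x, X) = -6 - 3*x (W(x, X) = (2 + x)*(-3) = -6 - 3*x)
c = 22532 (c = 86*((-6 - 3*13) + 307) = 86*((-6 - 39) + 307) = 86*(-45 + 307) = 86*262 = 22532)
c/l = 22532/(-889957) = 22532*(-1/889957) = -22532/889957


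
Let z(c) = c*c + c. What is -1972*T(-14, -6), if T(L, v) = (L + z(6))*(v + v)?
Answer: 662592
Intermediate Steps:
z(c) = c + c**2 (z(c) = c**2 + c = c + c**2)
T(L, v) = 2*v*(42 + L) (T(L, v) = (L + 6*(1 + 6))*(v + v) = (L + 6*7)*(2*v) = (L + 42)*(2*v) = (42 + L)*(2*v) = 2*v*(42 + L))
-1972*T(-14, -6) = -3944*(-6)*(42 - 14) = -3944*(-6)*28 = -1972*(-336) = 662592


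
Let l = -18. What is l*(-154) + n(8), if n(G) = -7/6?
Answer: 16625/6 ≈ 2770.8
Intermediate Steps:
n(G) = -7/6 (n(G) = -7*⅙ = -7/6)
l*(-154) + n(8) = -18*(-154) - 7/6 = 2772 - 7/6 = 16625/6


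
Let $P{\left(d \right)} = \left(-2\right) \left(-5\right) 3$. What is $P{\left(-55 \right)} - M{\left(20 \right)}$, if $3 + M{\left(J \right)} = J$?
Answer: $13$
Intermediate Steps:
$M{\left(J \right)} = -3 + J$
$P{\left(d \right)} = 30$ ($P{\left(d \right)} = 10 \cdot 3 = 30$)
$P{\left(-55 \right)} - M{\left(20 \right)} = 30 - \left(-3 + 20\right) = 30 - 17 = 13$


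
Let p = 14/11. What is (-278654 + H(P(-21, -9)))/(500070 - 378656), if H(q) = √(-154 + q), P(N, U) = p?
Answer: -139327/60707 + 2*I*√1155/667777 ≈ -2.2951 + 0.00010179*I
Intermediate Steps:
p = 14/11 (p = 14*(1/11) = 14/11 ≈ 1.2727)
P(N, U) = 14/11
(-278654 + H(P(-21, -9)))/(500070 - 378656) = (-278654 + √(-154 + 14/11))/(500070 - 378656) = (-278654 + √(-1680/11))/121414 = (-278654 + 4*I*√1155/11)*(1/121414) = -139327/60707 + 2*I*√1155/667777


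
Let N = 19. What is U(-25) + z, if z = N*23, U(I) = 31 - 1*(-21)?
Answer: 489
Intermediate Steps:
U(I) = 52 (U(I) = 31 + 21 = 52)
z = 437 (z = 19*23 = 437)
U(-25) + z = 52 + 437 = 489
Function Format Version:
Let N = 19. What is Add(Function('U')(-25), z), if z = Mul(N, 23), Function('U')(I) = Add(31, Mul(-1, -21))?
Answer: 489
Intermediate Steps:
Function('U')(I) = 52 (Function('U')(I) = Add(31, 21) = 52)
z = 437 (z = Mul(19, 23) = 437)
Add(Function('U')(-25), z) = Add(52, 437) = 489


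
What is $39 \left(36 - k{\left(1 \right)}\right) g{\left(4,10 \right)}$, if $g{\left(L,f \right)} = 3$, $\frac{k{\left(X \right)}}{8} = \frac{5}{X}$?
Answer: $-468$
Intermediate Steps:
$k{\left(X \right)} = \frac{40}{X}$ ($k{\left(X \right)} = 8 \frac{5}{X} = \frac{40}{X}$)
$39 \left(36 - k{\left(1 \right)}\right) g{\left(4,10 \right)} = 39 \left(36 - \frac{40}{1}\right) 3 = 39 \left(36 - 40 \cdot 1\right) 3 = 39 \left(36 - 40\right) 3 = 39 \left(-4\right) 3 = \left(-156\right) 3 = -468$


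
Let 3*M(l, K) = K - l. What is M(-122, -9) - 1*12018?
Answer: -35941/3 ≈ -11980.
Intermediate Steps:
M(l, K) = -l/3 + K/3 (M(l, K) = (K - l)/3 = -l/3 + K/3)
M(-122, -9) - 1*12018 = (-⅓*(-122) + (⅓)*(-9)) - 1*12018 = (122/3 - 3) - 12018 = 113/3 - 12018 = -35941/3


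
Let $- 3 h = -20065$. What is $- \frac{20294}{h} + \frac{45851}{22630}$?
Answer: $- \frac{91551869}{90814190} \approx -1.0081$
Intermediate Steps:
$h = \frac{20065}{3}$ ($h = \left(- \frac{1}{3}\right) \left(-20065\right) = \frac{20065}{3} \approx 6688.3$)
$- \frac{20294}{h} + \frac{45851}{22630} = - \frac{20294}{\frac{20065}{3}} + \frac{45851}{22630} = \left(-20294\right) \frac{3}{20065} + 45851 \cdot \frac{1}{22630} = - \frac{60882}{20065} + \frac{45851}{22630} = - \frac{91551869}{90814190}$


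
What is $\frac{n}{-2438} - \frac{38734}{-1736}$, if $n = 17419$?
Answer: $\frac{16048527}{1058092} \approx 15.167$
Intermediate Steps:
$\frac{n}{-2438} - \frac{38734}{-1736} = \frac{17419}{-2438} - \frac{38734}{-1736} = 17419 \left(- \frac{1}{2438}\right) - - \frac{19367}{868} = - \frac{17419}{2438} + \frac{19367}{868} = \frac{16048527}{1058092}$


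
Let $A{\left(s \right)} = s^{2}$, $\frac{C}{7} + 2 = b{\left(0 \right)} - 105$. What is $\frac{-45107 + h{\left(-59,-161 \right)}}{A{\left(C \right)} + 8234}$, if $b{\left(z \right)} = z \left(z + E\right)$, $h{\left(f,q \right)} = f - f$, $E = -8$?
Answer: $- \frac{45107}{569235} \approx -0.079241$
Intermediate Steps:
$h{\left(f,q \right)} = 0$
$b{\left(z \right)} = z \left(-8 + z\right)$ ($b{\left(z \right)} = z \left(z - 8\right) = z \left(-8 + z\right)$)
$C = -749$ ($C = -14 + 7 \left(0 \left(-8 + 0\right) - 105\right) = -14 + 7 \left(0 \left(-8\right) - 105\right) = -14 + 7 \left(0 - 105\right) = -14 + 7 \left(-105\right) = -14 - 735 = -749$)
$\frac{-45107 + h{\left(-59,-161 \right)}}{A{\left(C \right)} + 8234} = \frac{-45107 + 0}{\left(-749\right)^{2} + 8234} = - \frac{45107}{561001 + 8234} = - \frac{45107}{569235}$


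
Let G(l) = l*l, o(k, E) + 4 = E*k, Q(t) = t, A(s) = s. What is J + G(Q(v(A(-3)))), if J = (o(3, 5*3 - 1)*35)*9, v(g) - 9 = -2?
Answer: 12019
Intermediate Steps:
v(g) = 7 (v(g) = 9 - 2 = 7)
o(k, E) = -4 + E*k
G(l) = l²
J = 11970 (J = ((-4 + (5*3 - 1)*3)*35)*9 = ((-4 + (15 - 1)*3)*35)*9 = ((-4 + 14*3)*35)*9 = ((-4 + 42)*35)*9 = (38*35)*9 = 1330*9 = 11970)
J + G(Q(v(A(-3)))) = 11970 + 7² = 11970 + 49 = 12019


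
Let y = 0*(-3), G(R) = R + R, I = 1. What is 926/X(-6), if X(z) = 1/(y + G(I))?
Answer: 1852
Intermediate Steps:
G(R) = 2*R
y = 0
X(z) = ½ (X(z) = 1/(0 + 2*1) = 1/(0 + 2) = 1/2 = ½)
926/X(-6) = 926/(½) = 926*2 = 1852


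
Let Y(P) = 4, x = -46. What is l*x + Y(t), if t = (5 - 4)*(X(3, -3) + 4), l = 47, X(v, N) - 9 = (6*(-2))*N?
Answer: -2158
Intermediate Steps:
X(v, N) = 9 - 12*N (X(v, N) = 9 + (6*(-2))*N = 9 - 12*N)
t = 49 (t = (5 - 4)*((9 - 12*(-3)) + 4) = 1*((9 + 36) + 4) = 1*(45 + 4) = 1*49 = 49)
l*x + Y(t) = 47*(-46) + 4 = -2162 + 4 = -2158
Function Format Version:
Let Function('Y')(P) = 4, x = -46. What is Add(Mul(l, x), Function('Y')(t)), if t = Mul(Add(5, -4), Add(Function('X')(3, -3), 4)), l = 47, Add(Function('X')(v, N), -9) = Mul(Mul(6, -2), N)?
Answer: -2158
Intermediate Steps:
Function('X')(v, N) = Add(9, Mul(-12, N)) (Function('X')(v, N) = Add(9, Mul(Mul(6, -2), N)) = Add(9, Mul(-12, N)))
t = 49 (t = Mul(Add(5, -4), Add(Add(9, Mul(-12, -3)), 4)) = Mul(1, Add(Add(9, 36), 4)) = Mul(1, Add(45, 4)) = Mul(1, 49) = 49)
Add(Mul(l, x), Function('Y')(t)) = Add(Mul(47, -46), 4) = Add(-2162, 4) = -2158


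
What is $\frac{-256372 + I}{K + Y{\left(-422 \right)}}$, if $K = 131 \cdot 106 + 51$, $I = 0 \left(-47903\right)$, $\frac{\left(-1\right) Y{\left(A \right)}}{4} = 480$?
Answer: $- \frac{256372}{12017} \approx -21.334$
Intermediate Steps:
$Y{\left(A \right)} = -1920$ ($Y{\left(A \right)} = \left(-4\right) 480 = -1920$)
$I = 0$
$K = 13937$ ($K = 13886 + 51 = 13937$)
$\frac{-256372 + I}{K + Y{\left(-422 \right)}} = \frac{-256372 + 0}{13937 - 1920} = - \frac{256372}{12017}$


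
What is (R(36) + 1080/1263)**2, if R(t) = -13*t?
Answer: 38678302224/177241 ≈ 2.1822e+5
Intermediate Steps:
(R(36) + 1080/1263)**2 = (-13*36 + 1080/1263)**2 = (-468 + 1080*(1/1263))**2 = (-468 + 360/421)**2 = (-196668/421)**2 = 38678302224/177241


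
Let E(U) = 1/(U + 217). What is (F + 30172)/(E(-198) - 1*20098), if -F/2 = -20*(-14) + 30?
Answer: -561488/381861 ≈ -1.4704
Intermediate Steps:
F = -620 (F = -2*(-20*(-14) + 30) = -2*(280 + 30) = -2*310 = -620)
E(U) = 1/(217 + U)
(F + 30172)/(E(-198) - 1*20098) = (-620 + 30172)/(1/(217 - 198) - 1*20098) = 29552/(1/19 - 20098) = 29552/(-381861/19) = 29552*(-19/381861) = -561488/381861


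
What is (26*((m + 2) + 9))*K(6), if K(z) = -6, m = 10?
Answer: -3276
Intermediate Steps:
(26*((m + 2) + 9))*K(6) = (26*((10 + 2) + 9))*(-6) = (26*(12 + 9))*(-6) = (26*21)*(-6) = 546*(-6) = -3276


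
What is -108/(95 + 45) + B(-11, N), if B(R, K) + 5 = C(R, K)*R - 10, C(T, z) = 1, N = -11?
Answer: -937/35 ≈ -26.771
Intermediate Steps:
B(R, K) = -15 + R (B(R, K) = -5 + (1*R - 10) = -5 + (R - 10) = -5 + (-10 + R) = -15 + R)
-108/(95 + 45) + B(-11, N) = -108/(95 + 45) + (-15 - 11) = -108/140 - 26 = -108*1/140 - 26 = -27/35 - 26 = -937/35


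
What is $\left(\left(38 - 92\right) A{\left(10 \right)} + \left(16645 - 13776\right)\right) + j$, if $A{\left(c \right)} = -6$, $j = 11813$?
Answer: $15006$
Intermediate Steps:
$\left(\left(38 - 92\right) A{\left(10 \right)} + \left(16645 - 13776\right)\right) + j = \left(\left(38 - 92\right) \left(-6\right) + \left(16645 - 13776\right)\right) + 11813 = \left(\left(-54\right) \left(-6\right) + 2869\right) + 11813 = \left(324 + 2869\right) + 11813 = 3193 + 11813 = 15006$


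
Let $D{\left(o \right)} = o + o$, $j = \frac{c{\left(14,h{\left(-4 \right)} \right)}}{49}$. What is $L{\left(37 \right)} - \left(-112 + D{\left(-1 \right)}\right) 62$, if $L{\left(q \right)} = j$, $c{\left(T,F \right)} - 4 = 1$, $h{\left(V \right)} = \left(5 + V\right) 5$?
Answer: $\frac{346337}{49} \approx 7068.1$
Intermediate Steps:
$h{\left(V \right)} = 25 + 5 V$
$c{\left(T,F \right)} = 5$ ($c{\left(T,F \right)} = 4 + 1 = 5$)
$j = \frac{5}{49} \approx 0.10204$
$L{\left(q \right)} = \frac{5}{49}$
$D{\left(o \right)} = 2 o$
$L{\left(37 \right)} - \left(-112 + D{\left(-1 \right)}\right) 62 = \frac{5}{49} - \left(-112 + 2 \left(-1\right)\right) 62 = \frac{5}{49} - \left(-112 - 2\right) 62 = \frac{5}{49} - \left(-114\right) 62 = \frac{5}{49} - -7068 = \frac{5}{49} + 7068 = \frac{346337}{49}$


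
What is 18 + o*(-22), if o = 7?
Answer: -136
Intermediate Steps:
18 + o*(-22) = 18 + 7*(-22) = 18 - 154 = -136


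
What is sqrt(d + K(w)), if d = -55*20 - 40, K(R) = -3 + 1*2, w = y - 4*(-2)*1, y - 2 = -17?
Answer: I*sqrt(1141) ≈ 33.779*I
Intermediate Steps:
y = -15 (y = 2 - 17 = -15)
w = -7 (w = -15 - 4*(-2)*1 = -15 + 8*1 = -15 + 8 = -7)
K(R) = -1 (K(R) = -3 + 2 = -1)
d = -1140 (d = -1100 - 40 = -1140)
sqrt(d + K(w)) = sqrt(-1140 - 1) = sqrt(-1141) = I*sqrt(1141)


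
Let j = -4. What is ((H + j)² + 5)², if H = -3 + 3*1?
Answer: 441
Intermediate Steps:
H = 0 (H = -3 + 3 = 0)
((H + j)² + 5)² = ((0 - 4)² + 5)² = ((-4)² + 5)² = (16 + 5)² = 21² = 441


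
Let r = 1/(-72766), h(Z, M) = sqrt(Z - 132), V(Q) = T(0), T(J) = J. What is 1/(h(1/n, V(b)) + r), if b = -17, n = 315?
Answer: -22921290/220156262744039 - 15884672268*I*sqrt(1455265)/220156262744039 ≈ -1.0411e-7 - 0.08704*I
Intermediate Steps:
V(Q) = 0
h(Z, M) = sqrt(-132 + Z)
r = -1/72766 ≈ -1.3743e-5
1/(h(1/n, V(b)) + r) = 1/(sqrt(-132 + 1/315) - 1/72766) = 1/(sqrt(-41579/315) - 1/72766) = 1/(I*sqrt(1455265)/105 - 1/72766) = 1/(-1/72766 + I*sqrt(1455265)/105)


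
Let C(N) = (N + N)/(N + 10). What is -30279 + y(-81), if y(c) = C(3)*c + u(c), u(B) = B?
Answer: -395166/13 ≈ -30397.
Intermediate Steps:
C(N) = 2*N/(10 + N) (C(N) = (2*N)/(10 + N) = 2*N/(10 + N))
y(c) = 19*c/13 (y(c) = (2*3/(10 + 3))*c + c = (2*3/13)*c + c = (2*3*(1/13))*c + c = 6*c/13 + c = 19*c/13)
-30279 + y(-81) = -30279 + (19/13)*(-81) = -30279 - 1539/13 = -395166/13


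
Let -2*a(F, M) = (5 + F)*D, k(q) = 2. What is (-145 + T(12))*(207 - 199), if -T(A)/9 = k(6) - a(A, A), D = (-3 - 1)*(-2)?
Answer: -6200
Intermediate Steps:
D = 8 (D = -4*(-2) = 8)
a(F, M) = -20 - 4*F (a(F, M) = -(5 + F)*8/2 = -(40 + 8*F)/2 = -20 - 4*F)
T(A) = -198 - 36*A (T(A) = -9*(2 - (-20 - 4*A)) = -9*(2 + (20 + 4*A)) = -9*(22 + 4*A) = -198 - 36*A)
(-145 + T(12))*(207 - 199) = (-145 + (-198 - 36*12))*(207 - 199) = (-145 + (-198 - 432))*8 = (-145 - 630)*8 = -775*8 = -6200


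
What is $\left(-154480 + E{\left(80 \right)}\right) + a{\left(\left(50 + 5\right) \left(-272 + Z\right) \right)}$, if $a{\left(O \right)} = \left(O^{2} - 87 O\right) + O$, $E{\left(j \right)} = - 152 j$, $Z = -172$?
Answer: $598269880$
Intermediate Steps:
$a{\left(O \right)} = O^{2} - 86 O$
$\left(-154480 + E{\left(80 \right)}\right) + a{\left(\left(50 + 5\right) \left(-272 + Z\right) \right)} = \left(-154480 - 12160\right) + \left(50 + 5\right) \left(-272 - 172\right) \left(-86 + \left(50 + 5\right) \left(-272 - 172\right)\right) = \left(-154480 - 12160\right) + 55 \left(-444\right) \left(-86 + 55 \left(-444\right)\right) = -166640 - 24420 \left(-86 - 24420\right) = -166640 - -598436520 = -166640 + 598436520 = 598269880$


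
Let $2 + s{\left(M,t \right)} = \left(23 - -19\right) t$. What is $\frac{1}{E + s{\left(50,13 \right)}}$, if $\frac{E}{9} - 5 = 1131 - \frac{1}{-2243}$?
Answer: $\frac{2243}{24152633} \approx 9.2868 \cdot 10^{-5}$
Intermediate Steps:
$s{\left(M,t \right)} = -2 + 42 t$ ($s{\left(M,t \right)} = -2 + \left(23 - -19\right) t = -2 + \left(23 + 19\right) t = -2 + 42 t$)
$E = \frac{22932441}{2243}$ ($E = 45 + 9 \left(1131 - \frac{1}{-2243}\right) = 45 + 9 \left(1131 - - \frac{1}{2243}\right) = 45 + 9 \left(1131 + \frac{1}{2243}\right) = 45 + 9 \cdot \frac{2536834}{2243} = 45 + \frac{22831506}{2243} = \frac{22932441}{2243} \approx 10224.0$)
$\frac{1}{E + s{\left(50,13 \right)}} = \frac{1}{\frac{22932441}{2243} + \left(-2 + 42 \cdot 13\right)} = \frac{1}{\frac{22932441}{2243} + \left(-2 + 546\right)} = \frac{1}{\frac{22932441}{2243} + 544} = \frac{1}{\frac{24152633}{2243}} = \frac{2243}{24152633}$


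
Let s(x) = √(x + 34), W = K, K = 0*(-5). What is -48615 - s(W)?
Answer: -48615 - √34 ≈ -48621.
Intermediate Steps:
K = 0
W = 0
s(x) = √(34 + x)
-48615 - s(W) = -48615 - √(34 + 0) = -48615 - √34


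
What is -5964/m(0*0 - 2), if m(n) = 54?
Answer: -994/9 ≈ -110.44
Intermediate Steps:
-5964/m(0*0 - 2) = -5964/54 = -5964*1/54 = -994/9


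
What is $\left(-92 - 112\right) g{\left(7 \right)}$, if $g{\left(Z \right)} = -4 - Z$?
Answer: $2244$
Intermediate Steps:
$\left(-92 - 112\right) g{\left(7 \right)} = \left(-92 - 112\right) \left(-4 - 7\right) = - 204 \left(-4 - 7\right) = \left(-204\right) \left(-11\right) = 2244$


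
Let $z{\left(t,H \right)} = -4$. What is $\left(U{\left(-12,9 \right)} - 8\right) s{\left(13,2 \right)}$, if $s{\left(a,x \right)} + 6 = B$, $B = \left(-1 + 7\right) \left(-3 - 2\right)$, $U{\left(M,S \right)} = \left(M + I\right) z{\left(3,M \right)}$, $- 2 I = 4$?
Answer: $-1728$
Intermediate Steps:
$I = -2$ ($I = \left(- \frac{1}{2}\right) 4 = -2$)
$U{\left(M,S \right)} = 8 - 4 M$ ($U{\left(M,S \right)} = \left(M - 2\right) \left(-4\right) = \left(-2 + M\right) \left(-4\right) = 8 - 4 M$)
$B = -30$ ($B = 6 \left(-5\right) = -30$)
$s{\left(a,x \right)} = -36$ ($s{\left(a,x \right)} = -6 - 30 = -36$)
$\left(U{\left(-12,9 \right)} - 8\right) s{\left(13,2 \right)} = \left(\left(8 - -48\right) - 8\right) \left(-36\right) = \left(\left(8 + 48\right) - 8\right) \left(-36\right) = \left(56 - 8\right) \left(-36\right) = 48 \left(-36\right) = -1728$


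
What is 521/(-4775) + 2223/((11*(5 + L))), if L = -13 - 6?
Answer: -10695059/735350 ≈ -14.544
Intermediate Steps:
L = -19
521/(-4775) + 2223/((11*(5 + L))) = 521/(-4775) + 2223/((11*(5 - 19))) = 521*(-1/4775) + 2223/((11*(-14))) = -521/4775 + 2223/(-154) = -521/4775 + 2223*(-1/154) = -521/4775 - 2223/154 = -10695059/735350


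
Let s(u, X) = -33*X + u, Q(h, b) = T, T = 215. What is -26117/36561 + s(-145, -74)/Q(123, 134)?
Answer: 11195066/1122945 ≈ 9.9694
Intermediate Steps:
Q(h, b) = 215
s(u, X) = u - 33*X
-26117/36561 + s(-145, -74)/Q(123, 134) = -26117/36561 + (-145 - 33*(-74))/215 = -26117*1/36561 + (-145 + 2442)*(1/215) = -3731/5223 + 2297*(1/215) = -3731/5223 + 2297/215 = 11195066/1122945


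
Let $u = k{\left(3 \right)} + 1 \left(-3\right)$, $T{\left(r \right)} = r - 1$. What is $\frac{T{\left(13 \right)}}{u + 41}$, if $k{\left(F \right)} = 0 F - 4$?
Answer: $\frac{6}{17} \approx 0.35294$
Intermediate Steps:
$T{\left(r \right)} = -1 + r$
$k{\left(F \right)} = -4$ ($k{\left(F \right)} = 0 - 4 = -4$)
$u = -7$ ($u = -4 + 1 \left(-3\right) = -4 - 3 = -7$)
$\frac{T{\left(13 \right)}}{u + 41} = \frac{-1 + 13}{-7 + 41} = \frac{12}{34} = 12 \cdot \frac{1}{34} = \frac{6}{17}$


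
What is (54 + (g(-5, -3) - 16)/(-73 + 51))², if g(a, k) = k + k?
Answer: 3025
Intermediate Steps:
g(a, k) = 2*k
(54 + (g(-5, -3) - 16)/(-73 + 51))² = (54 + (2*(-3) - 16)/(-73 + 51))² = (54 + (-6 - 16)/(-22))² = (54 - 22*(-1/22))² = (54 + 1)² = 55² = 3025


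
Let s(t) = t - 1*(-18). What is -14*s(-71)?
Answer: 742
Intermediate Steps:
s(t) = 18 + t (s(t) = t + 18 = 18 + t)
-14*s(-71) = -14*(18 - 71) = -14*(-53) = 742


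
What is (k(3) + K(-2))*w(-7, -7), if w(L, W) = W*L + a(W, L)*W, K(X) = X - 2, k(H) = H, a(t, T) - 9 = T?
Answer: -35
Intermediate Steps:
a(t, T) = 9 + T
K(X) = -2 + X
w(L, W) = L*W + W*(9 + L) (w(L, W) = W*L + (9 + L)*W = L*W + W*(9 + L))
(k(3) + K(-2))*w(-7, -7) = (3 + (-2 - 2))*(-7*(9 + 2*(-7))) = (3 - 4)*(-7*(9 - 14)) = -(-7)*(-5) = -1*35 = -35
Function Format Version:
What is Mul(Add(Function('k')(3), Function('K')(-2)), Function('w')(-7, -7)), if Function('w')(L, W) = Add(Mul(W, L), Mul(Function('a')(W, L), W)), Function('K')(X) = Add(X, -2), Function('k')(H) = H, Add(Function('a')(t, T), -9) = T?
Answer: -35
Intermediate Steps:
Function('a')(t, T) = Add(9, T)
Function('K')(X) = Add(-2, X)
Function('w')(L, W) = Add(Mul(L, W), Mul(W, Add(9, L))) (Function('w')(L, W) = Add(Mul(W, L), Mul(Add(9, L), W)) = Add(Mul(L, W), Mul(W, Add(9, L))))
Mul(Add(Function('k')(3), Function('K')(-2)), Function('w')(-7, -7)) = Mul(Add(3, Add(-2, -2)), Mul(-7, Add(9, Mul(2, -7)))) = Mul(Add(3, -4), Mul(-7, Add(9, -14))) = Mul(-1, Mul(-7, -5)) = Mul(-1, 35) = -35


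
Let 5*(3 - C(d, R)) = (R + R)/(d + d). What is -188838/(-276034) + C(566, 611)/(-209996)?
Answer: 56111055440977/82021940747560 ≈ 0.68410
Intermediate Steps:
C(d, R) = 3 - R/(5*d) (C(d, R) = 3 - (R + R)/(5*(d + d)) = 3 - 2*R/(5*(2*d)) = 3 - 2*R*1/(2*d)/5 = 3 - R/(5*d))
-188838/(-276034) + C(566, 611)/(-209996) = -188838/(-276034) + (3 - 1/5*611/566)/(-209996) = -188838*(-1/276034) + (3 - 1/5*611*1/566)*(-1/209996) = 94419/138017 + (3 - 611/2830)*(-1/209996) = 94419/138017 + (7879/2830)*(-1/209996) = 94419/138017 - 7879/594288680 = 56111055440977/82021940747560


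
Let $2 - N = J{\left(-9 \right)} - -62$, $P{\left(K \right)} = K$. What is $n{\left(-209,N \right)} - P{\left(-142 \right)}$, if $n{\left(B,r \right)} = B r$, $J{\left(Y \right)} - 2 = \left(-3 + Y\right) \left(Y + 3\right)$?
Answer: $28148$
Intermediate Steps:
$J{\left(Y \right)} = 2 + \left(-3 + Y\right) \left(3 + Y\right)$ ($J{\left(Y \right)} = 2 + \left(-3 + Y\right) \left(Y + 3\right) = 2 + \left(-3 + Y\right) \left(3 + Y\right)$)
$N = -134$ ($N = 2 - \left(\left(-7 + \left(-9\right)^{2}\right) - -62\right) = 2 - \left(\left(-7 + 81\right) + 62\right) = 2 - \left(74 + 62\right) = 2 - 136 = -134$)
$n{\left(-209,N \right)} - P{\left(-142 \right)} = \left(-209\right) \left(-134\right) - -142 = 28006 + 142 = 28148$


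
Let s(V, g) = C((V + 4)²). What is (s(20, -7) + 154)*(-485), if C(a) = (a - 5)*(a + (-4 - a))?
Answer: 1033050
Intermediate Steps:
C(a) = 20 - 4*a (C(a) = (-5 + a)*(-4) = 20 - 4*a)
s(V, g) = 20 - 4*(4 + V)² (s(V, g) = 20 - 4*(V + 4)² = 20 - 4*(4 + V)²)
(s(20, -7) + 154)*(-485) = ((20 - 4*(4 + 20)²) + 154)*(-485) = ((20 - 4*24²) + 154)*(-485) = ((20 - 4*576) + 154)*(-485) = ((20 - 2304) + 154)*(-485) = (-2284 + 154)*(-485) = -2130*(-485) = 1033050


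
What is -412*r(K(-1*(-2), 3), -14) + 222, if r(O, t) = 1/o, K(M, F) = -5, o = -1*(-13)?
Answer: 2474/13 ≈ 190.31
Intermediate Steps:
o = 13
r(O, t) = 1/13
-412*r(K(-1*(-2), 3), -14) + 222 = -412*1/13 + 222 = -412/13 + 222 = 2474/13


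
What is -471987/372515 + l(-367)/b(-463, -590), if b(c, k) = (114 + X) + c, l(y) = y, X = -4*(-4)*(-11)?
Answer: -22216034/39114075 ≈ -0.56798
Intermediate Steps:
X = -176 (X = 16*(-11) = -176)
b(c, k) = -62 + c (b(c, k) = (114 - 176) + c = -62 + c)
-471987/372515 + l(-367)/b(-463, -590) = -471987/372515 - 367/(-62 - 463) = -471987*1/372515 - 367/(-525) = -471987/372515 - 367*(-1/525) = -471987/372515 + 367/525 = -22216034/39114075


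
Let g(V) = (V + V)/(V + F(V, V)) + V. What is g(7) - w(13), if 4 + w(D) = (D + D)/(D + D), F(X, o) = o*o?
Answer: 41/4 ≈ 10.250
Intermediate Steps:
F(X, o) = o**2
w(D) = -3 (w(D) = -4 + (D + D)/(D + D) = -4 + (2*D)/((2*D)) = -4 + (2*D)*(1/(2*D)) = -4 + 1 = -3)
g(V) = V + 2*V/(V + V**2) (g(V) = (V + V)/(V + V**2) + V = (2*V)/(V + V**2) + V = 2*V/(V + V**2) + V = V + 2*V/(V + V**2))
g(7) - w(13) = (2 + 7 + 7**2)/(1 + 7) - 1*(-3) = (2 + 7 + 49)/8 + 3 = (1/8)*58 + 3 = 29/4 + 3 = 41/4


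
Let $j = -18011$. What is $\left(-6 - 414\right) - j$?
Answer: $17591$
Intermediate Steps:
$\left(-6 - 414\right) - j = \left(-6 - 414\right) - -18011 = \left(-6 - 414\right) + 18011 = -420 + 18011 = 17591$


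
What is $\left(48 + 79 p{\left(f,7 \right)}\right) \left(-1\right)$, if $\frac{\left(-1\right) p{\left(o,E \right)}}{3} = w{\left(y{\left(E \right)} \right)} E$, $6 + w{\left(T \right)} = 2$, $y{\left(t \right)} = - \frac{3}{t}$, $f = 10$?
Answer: $-6684$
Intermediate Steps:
$w{\left(T \right)} = -4$ ($w{\left(T \right)} = -6 + 2 = -4$)
$p{\left(o,E \right)} = 12 E$ ($p{\left(o,E \right)} = - 3 \left(- 4 E\right) = 12 E$)
$\left(48 + 79 p{\left(f,7 \right)}\right) \left(-1\right) = \left(48 + 79 \cdot 12 \cdot 7\right) \left(-1\right) = \left(48 + 79 \cdot 84\right) \left(-1\right) = \left(48 + 6636\right) \left(-1\right) = 6684 \left(-1\right) = -6684$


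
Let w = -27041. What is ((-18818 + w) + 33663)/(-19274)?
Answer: 6098/9637 ≈ 0.63277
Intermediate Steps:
((-18818 + w) + 33663)/(-19274) = ((-18818 - 27041) + 33663)/(-19274) = (-45859 + 33663)*(-1/19274) = -12196*(-1/19274) = 6098/9637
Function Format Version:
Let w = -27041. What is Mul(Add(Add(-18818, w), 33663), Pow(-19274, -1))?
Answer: Rational(6098, 9637) ≈ 0.63277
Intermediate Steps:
Mul(Add(Add(-18818, w), 33663), Pow(-19274, -1)) = Mul(Add(Add(-18818, -27041), 33663), Pow(-19274, -1)) = Mul(Add(-45859, 33663), Rational(-1, 19274)) = Mul(-12196, Rational(-1, 19274)) = Rational(6098, 9637)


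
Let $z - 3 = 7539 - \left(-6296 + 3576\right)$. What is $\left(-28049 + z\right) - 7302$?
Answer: $-25089$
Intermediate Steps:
$z = 10262$ ($z = 3 + \left(7539 - \left(-6296 + 3576\right)\right) = 3 + \left(7539 - -2720\right) = 3 + \left(7539 + 2720\right) = 3 + 10259 = 10262$)
$\left(-28049 + z\right) - 7302 = \left(-28049 + 10262\right) - 7302 = -17787 - 7302 = -25089$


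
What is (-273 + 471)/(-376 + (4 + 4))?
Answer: -99/184 ≈ -0.53804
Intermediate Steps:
(-273 + 471)/(-376 + (4 + 4)) = 198/(-376 + 8) = 198/(-368) = 198*(-1/368) = -99/184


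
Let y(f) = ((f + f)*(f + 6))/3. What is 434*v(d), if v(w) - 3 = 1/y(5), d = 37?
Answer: 72261/55 ≈ 1313.8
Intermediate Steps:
y(f) = 2*f*(6 + f)/3 (y(f) = ((2*f)*(6 + f))*(1/3) = (2*f*(6 + f))*(1/3) = 2*f*(6 + f)/3)
v(w) = 333/110 (v(w) = 3 + 1/((2/3)*5*(6 + 5)) = 3 + 1/((2/3)*5*11) = 3 + 1/(110/3) = 3 + 3/110 = 333/110)
434*v(d) = 434*(333/110) = 72261/55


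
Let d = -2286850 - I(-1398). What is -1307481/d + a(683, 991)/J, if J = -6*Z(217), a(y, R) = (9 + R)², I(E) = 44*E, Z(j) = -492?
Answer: 278649710489/821149722 ≈ 339.34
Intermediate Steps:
d = -2225338 (d = -2286850 - 44*(-1398) = -2286850 - 1*(-61512) = -2286850 + 61512 = -2225338)
J = 2952 (J = -6*(-492) = 2952)
-1307481/d + a(683, 991)/J = -1307481/(-2225338) + (9 + 991)²/2952 = -1307481*(-1/2225338) + 1000²*(1/2952) = 1307481/2225338 + 1000000*(1/2952) = 1307481/2225338 + 125000/369 = 278649710489/821149722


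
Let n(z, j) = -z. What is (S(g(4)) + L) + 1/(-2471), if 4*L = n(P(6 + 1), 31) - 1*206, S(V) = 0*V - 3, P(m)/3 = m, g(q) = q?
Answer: -590573/9884 ≈ -59.750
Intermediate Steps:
P(m) = 3*m
S(V) = -3 (S(V) = 0 - 3 = -3)
L = -227/4 (L = (-3*(6 + 1) - 1*206)/4 = (-3*7 - 206)/4 = (-1*21 - 206)/4 = (-21 - 206)/4 = (¼)*(-227) = -227/4 ≈ -56.750)
(S(g(4)) + L) + 1/(-2471) = (-3 - 227/4) + 1/(-2471) = -239/4 - 1/2471 = -590573/9884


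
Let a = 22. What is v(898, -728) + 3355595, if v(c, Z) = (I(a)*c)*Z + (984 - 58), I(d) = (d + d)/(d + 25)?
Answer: 128991751/47 ≈ 2.7445e+6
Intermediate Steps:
I(d) = 2*d/(25 + d) (I(d) = (2*d)/(25 + d) = 2*d/(25 + d))
v(c, Z) = 926 + 44*Z*c/47 (v(c, Z) = ((2*22/(25 + 22))*c)*Z + (984 - 58) = ((2*22/47)*c)*Z + 926 = ((2*22*(1/47))*c)*Z + 926 = (44*c/47)*Z + 926 = 44*Z*c/47 + 926 = 926 + 44*Z*c/47)
v(898, -728) + 3355595 = (926 + (44/47)*(-728)*898) + 3355595 = (926 - 28764736/47) + 3355595 = -28721214/47 + 3355595 = 128991751/47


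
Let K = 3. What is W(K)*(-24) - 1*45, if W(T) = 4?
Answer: -141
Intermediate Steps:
W(K)*(-24) - 1*45 = 4*(-24) - 1*45 = -96 - 45 = -141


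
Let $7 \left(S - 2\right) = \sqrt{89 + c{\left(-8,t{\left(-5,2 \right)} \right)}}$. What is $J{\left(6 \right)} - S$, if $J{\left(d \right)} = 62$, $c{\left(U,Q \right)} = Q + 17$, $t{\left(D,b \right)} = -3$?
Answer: $60 - \frac{\sqrt{103}}{7} \approx 58.55$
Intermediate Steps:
$c{\left(U,Q \right)} = 17 + Q$
$S = 2 + \frac{\sqrt{103}}{7}$ ($S = 2 + \frac{\sqrt{89 + \left(17 - 3\right)}}{7} = 2 + \frac{\sqrt{89 + 14}}{7} = 2 + \frac{\sqrt{103}}{7} \approx 3.4498$)
$J{\left(6 \right)} - S = 62 - \left(2 + \frac{\sqrt{103}}{7}\right) = 60 - \frac{\sqrt{103}}{7}$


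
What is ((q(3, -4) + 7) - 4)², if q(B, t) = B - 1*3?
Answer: 9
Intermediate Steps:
q(B, t) = -3 + B (q(B, t) = B - 3 = -3 + B)
((q(3, -4) + 7) - 4)² = (((-3 + 3) + 7) - 4)² = ((0 + 7) - 4)² = (7 - 4)² = 3² = 9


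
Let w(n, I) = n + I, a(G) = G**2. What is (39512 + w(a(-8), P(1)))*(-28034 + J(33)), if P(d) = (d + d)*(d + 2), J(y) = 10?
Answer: -1109245968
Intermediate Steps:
P(d) = 2*d*(2 + d) (P(d) = (2*d)*(2 + d) = 2*d*(2 + d))
w(n, I) = I + n
(39512 + w(a(-8), P(1)))*(-28034 + J(33)) = (39512 + (2*1*(2 + 1) + (-8)**2))*(-28034 + 10) = (39512 + (2*1*3 + 64))*(-28024) = (39512 + (6 + 64))*(-28024) = (39512 + 70)*(-28024) = 39582*(-28024) = -1109245968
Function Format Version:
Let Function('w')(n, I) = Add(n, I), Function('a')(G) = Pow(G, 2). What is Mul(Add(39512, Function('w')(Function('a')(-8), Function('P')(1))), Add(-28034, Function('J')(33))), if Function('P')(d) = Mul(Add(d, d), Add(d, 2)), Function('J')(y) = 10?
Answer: -1109245968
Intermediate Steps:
Function('P')(d) = Mul(2, d, Add(2, d)) (Function('P')(d) = Mul(Mul(2, d), Add(2, d)) = Mul(2, d, Add(2, d)))
Function('w')(n, I) = Add(I, n)
Mul(Add(39512, Function('w')(Function('a')(-8), Function('P')(1))), Add(-28034, Function('J')(33))) = Mul(Add(39512, Add(Mul(2, 1, Add(2, 1)), Pow(-8, 2))), Add(-28034, 10)) = Mul(Add(39512, Add(Mul(2, 1, 3), 64)), -28024) = Mul(Add(39512, Add(6, 64)), -28024) = Mul(Add(39512, 70), -28024) = Mul(39582, -28024) = -1109245968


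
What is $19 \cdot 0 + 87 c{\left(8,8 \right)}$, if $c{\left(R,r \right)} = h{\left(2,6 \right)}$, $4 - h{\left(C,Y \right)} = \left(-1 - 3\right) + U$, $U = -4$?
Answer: $1044$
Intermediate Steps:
$h{\left(C,Y \right)} = 12$ ($h{\left(C,Y \right)} = 4 - \left(\left(-1 - 3\right) - 4\right) = 4 - \left(-4 - 4\right) = 4 - -8 = 4 + 8 = 12$)
$c{\left(R,r \right)} = 12$
$19 \cdot 0 + 87 c{\left(8,8 \right)} = 19 \cdot 0 + 87 \cdot 12 = 0 + 1044 = 1044$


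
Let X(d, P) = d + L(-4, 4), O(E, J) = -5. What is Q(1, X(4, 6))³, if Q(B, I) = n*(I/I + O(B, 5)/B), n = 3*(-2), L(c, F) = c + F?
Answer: 13824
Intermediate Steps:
L(c, F) = F + c
n = -6
X(d, P) = d (X(d, P) = d + (4 - 4) = d + 0 = d)
Q(B, I) = -6 + 30/B (Q(B, I) = -6*(I/I - 5/B) = -6*(1 - 5/B) = -6 + 30/B)
Q(1, X(4, 6))³ = (-6 + 30/1)³ = (-6 + 30*1)³ = (-6 + 30)³ = 24³ = 13824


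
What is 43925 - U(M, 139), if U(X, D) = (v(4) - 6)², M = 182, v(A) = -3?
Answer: 43844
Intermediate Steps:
U(X, D) = 81 (U(X, D) = (-3 - 6)² = (-9)² = 81)
43925 - U(M, 139) = 43925 - 1*81 = 43925 - 81 = 43844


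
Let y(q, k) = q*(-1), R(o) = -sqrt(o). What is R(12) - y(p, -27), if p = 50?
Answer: 50 - 2*sqrt(3) ≈ 46.536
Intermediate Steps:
y(q, k) = -q
R(12) - y(p, -27) = -sqrt(12) - (-1)*50 = -2*sqrt(3) - 1*(-50) = -2*sqrt(3) + 50 = 50 - 2*sqrt(3)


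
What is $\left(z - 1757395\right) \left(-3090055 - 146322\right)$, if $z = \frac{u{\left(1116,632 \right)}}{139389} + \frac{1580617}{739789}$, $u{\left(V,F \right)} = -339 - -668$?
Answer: $\frac{586495029462206822650777}{103118448921} \approx 5.6876 \cdot 10^{12}$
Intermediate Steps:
$u{\left(V,F \right)} = 329$ ($u{\left(V,F \right)} = -339 + 668 = 329$)
$z = \frac{220564013594}{103118448921}$ ($z = \frac{329}{139389} + \frac{1580617}{739789} = \frac{220564013594}{103118448921} \approx 2.1389$)
$\left(z - 1757395\right) \left(-3090055 - 146322\right) = \left(\frac{220564013594}{103118448921} - 1757395\right) \left(-3090055 - 146322\right) = \left(- \frac{181219625977507201}{103118448921}\right) \left(-3236377\right) = \frac{586495029462206822650777}{103118448921}$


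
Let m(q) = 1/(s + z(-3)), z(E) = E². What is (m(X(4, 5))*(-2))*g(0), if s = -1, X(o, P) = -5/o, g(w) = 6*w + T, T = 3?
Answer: -¾ ≈ -0.75000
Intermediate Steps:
g(w) = 3 + 6*w (g(w) = 6*w + 3 = 3 + 6*w)
m(q) = ⅛ (m(q) = 1/(-1 + (-3)²) = 1/(-1 + 9) = 1/8 = ⅛)
(m(X(4, 5))*(-2))*g(0) = ((⅛)*(-2))*(3 + 6*0) = -(3 + 0)/4 = -¼*3 = -¾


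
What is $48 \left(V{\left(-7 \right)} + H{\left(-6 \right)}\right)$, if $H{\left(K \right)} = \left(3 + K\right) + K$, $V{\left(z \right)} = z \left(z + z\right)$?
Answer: $4272$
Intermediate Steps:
$V{\left(z \right)} = 2 z^{2}$ ($V{\left(z \right)} = z 2 z = 2 z^{2}$)
$H{\left(K \right)} = 3 + 2 K$
$48 \left(V{\left(-7 \right)} + H{\left(-6 \right)}\right) = 48 \left(2 \left(-7\right)^{2} + \left(3 + 2 \left(-6\right)\right)\right) = 48 \left(2 \cdot 49 + \left(3 - 12\right)\right) = 48 \left(98 - 9\right) = 48 \cdot 89 = 4272$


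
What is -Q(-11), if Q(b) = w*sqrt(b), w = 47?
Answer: -47*I*sqrt(11) ≈ -155.88*I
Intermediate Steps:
Q(b) = 47*sqrt(b)
-Q(-11) = -47*sqrt(-11) = -47*I*sqrt(11)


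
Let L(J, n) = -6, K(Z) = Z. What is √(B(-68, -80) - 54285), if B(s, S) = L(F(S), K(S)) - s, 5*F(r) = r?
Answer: I*√54223 ≈ 232.86*I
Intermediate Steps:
F(r) = r/5
B(s, S) = -6 - s
√(B(-68, -80) - 54285) = √((-6 - 1*(-68)) - 54285) = √((-6 + 68) - 54285) = √(62 - 54285) = √(-54223) = I*√54223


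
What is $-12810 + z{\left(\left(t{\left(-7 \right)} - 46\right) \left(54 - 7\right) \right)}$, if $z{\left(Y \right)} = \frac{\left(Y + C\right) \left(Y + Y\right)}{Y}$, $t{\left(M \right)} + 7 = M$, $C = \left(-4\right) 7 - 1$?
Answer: $-18508$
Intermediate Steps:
$C = -29$ ($C = -28 - 1 = -29$)
$t{\left(M \right)} = -7 + M$
$z{\left(Y \right)} = -58 + 2 Y$ ($z{\left(Y \right)} = \frac{\left(Y - 29\right) \left(Y + Y\right)}{Y} = \frac{\left(-29 + Y\right) 2 Y}{Y} = \frac{2 Y \left(-29 + Y\right)}{Y} = -58 + 2 Y$)
$-12810 + z{\left(\left(t{\left(-7 \right)} - 46\right) \left(54 - 7\right) \right)} = -12810 + \left(-58 + 2 \left(\left(-7 - 7\right) - 46\right) \left(54 - 7\right)\right) = -12810 + \left(-58 + 2 \left(-14 - 46\right) 47\right) = -12810 + \left(-58 + 2 \left(\left(-60\right) 47\right)\right) = -12810 + \left(-58 + 2 \left(-2820\right)\right) = -12810 - 5698 = -18508$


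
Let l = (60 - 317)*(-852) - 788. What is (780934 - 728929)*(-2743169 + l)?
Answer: -131312260965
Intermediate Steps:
l = 218176 (l = -257*(-852) - 788 = 218964 - 788 = 218176)
(780934 - 728929)*(-2743169 + l) = (780934 - 728929)*(-2743169 + 218176) = 52005*(-2524993) = -131312260965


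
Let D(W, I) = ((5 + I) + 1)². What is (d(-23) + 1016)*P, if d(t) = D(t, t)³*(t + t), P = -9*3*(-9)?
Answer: -269809499394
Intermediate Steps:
P = 243 (P = -27*(-9) = 243)
D(W, I) = (6 + I)²
d(t) = 2*t*(6 + t)⁶ (d(t) = ((6 + t)²)³*(t + t) = (6 + t)⁶*(2*t) = 2*t*(6 + t)⁶)
(d(-23) + 1016)*P = (2*(-23)*(6 - 23)⁶ + 1016)*243 = (2*(-23)*(-17)⁶ + 1016)*243 = (2*(-23)*24137569 + 1016)*243 = (-1110328174 + 1016)*243 = -1110327158*243 = -269809499394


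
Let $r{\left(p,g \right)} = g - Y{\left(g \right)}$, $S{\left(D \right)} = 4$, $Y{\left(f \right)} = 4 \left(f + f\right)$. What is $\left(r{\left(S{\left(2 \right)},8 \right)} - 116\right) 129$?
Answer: $-22188$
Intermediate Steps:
$Y{\left(f \right)} = 8 f$ ($Y{\left(f \right)} = 4 \cdot 2 f = 8 f$)
$r{\left(p,g \right)} = - 7 g$ ($r{\left(p,g \right)} = g - 8 g = - 7 g$)
$\left(r{\left(S{\left(2 \right)},8 \right)} - 116\right) 129 = \left(\left(-7\right) 8 - 116\right) 129 = \left(-56 - 116\right) 129 = \left(-172\right) 129 = -22188$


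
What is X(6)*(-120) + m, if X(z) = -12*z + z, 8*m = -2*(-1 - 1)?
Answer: 15841/2 ≈ 7920.5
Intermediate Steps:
m = ½ (m = (-2*(-1 - 1))/8 = (-2*(-2))/8 = (⅛)*4 = ½ ≈ 0.50000)
X(z) = -11*z
X(6)*(-120) + m = -11*6*(-120) + ½ = -66*(-120) + ½ = 7920 + ½ = 15841/2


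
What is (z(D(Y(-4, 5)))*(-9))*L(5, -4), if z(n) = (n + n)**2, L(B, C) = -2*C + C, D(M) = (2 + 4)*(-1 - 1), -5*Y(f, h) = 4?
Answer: -20736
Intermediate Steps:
Y(f, h) = -4/5 (Y(f, h) = -1/5*4 = -4/5)
D(M) = -12 (D(M) = 6*(-2) = -12)
L(B, C) = -C
z(n) = 4*n**2 (z(n) = (2*n)**2 = 4*n**2)
(z(D(Y(-4, 5)))*(-9))*L(5, -4) = ((4*(-12)**2)*(-9))*(-1*(-4)) = ((4*144)*(-9))*4 = (576*(-9))*4 = -5184*4 = -20736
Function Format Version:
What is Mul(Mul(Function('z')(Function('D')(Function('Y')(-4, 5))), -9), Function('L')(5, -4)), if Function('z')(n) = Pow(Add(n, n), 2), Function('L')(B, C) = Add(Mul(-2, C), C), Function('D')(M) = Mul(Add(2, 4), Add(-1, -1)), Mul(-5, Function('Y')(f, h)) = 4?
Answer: -20736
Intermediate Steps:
Function('Y')(f, h) = Rational(-4, 5) (Function('Y')(f, h) = Mul(Rational(-1, 5), 4) = Rational(-4, 5))
Function('D')(M) = -12 (Function('D')(M) = Mul(6, -2) = -12)
Function('L')(B, C) = Mul(-1, C)
Function('z')(n) = Mul(4, Pow(n, 2)) (Function('z')(n) = Pow(Mul(2, n), 2) = Mul(4, Pow(n, 2)))
Mul(Mul(Function('z')(Function('D')(Function('Y')(-4, 5))), -9), Function('L')(5, -4)) = Mul(Mul(Mul(4, Pow(-12, 2)), -9), Mul(-1, -4)) = Mul(Mul(Mul(4, 144), -9), 4) = Mul(Mul(576, -9), 4) = Mul(-5184, 4) = -20736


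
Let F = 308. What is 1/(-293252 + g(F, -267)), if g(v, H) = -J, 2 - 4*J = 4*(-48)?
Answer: -2/586601 ≈ -3.4095e-6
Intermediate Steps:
J = 97/2 (J = ½ - (-48) = ½ - ¼*(-192) = ½ + 48 = 97/2 ≈ 48.500)
g(v, H) = -97/2 (g(v, H) = -1*97/2 = -97/2)
1/(-293252 + g(F, -267)) = 1/(-293252 - 97/2) = 1/(-586601/2) = -2/586601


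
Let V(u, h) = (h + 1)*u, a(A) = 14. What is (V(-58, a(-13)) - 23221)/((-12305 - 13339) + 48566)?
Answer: -24091/22922 ≈ -1.0510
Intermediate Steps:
V(u, h) = u*(1 + h) (V(u, h) = (1 + h)*u = u*(1 + h))
(V(-58, a(-13)) - 23221)/((-12305 - 13339) + 48566) = (-58*(1 + 14) - 23221)/((-12305 - 13339) + 48566) = (-58*15 - 23221)/(-25644 + 48566) = (-870 - 23221)/22922 = -24091*1/22922 = -24091/22922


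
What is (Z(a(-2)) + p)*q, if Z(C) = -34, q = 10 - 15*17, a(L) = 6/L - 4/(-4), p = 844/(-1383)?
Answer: 11727170/1383 ≈ 8479.5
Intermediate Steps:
p = -844/1383 (p = 844*(-1/1383) = -844/1383 ≈ -0.61027)
a(L) = 1 + 6/L (a(L) = 6/L - 4*(-1/4) = 6/L + 1 = 1 + 6/L)
q = -245 (q = 10 - 255 = -245)
(Z(a(-2)) + p)*q = (-34 - 844/1383)*(-245) = -47866/1383*(-245) = 11727170/1383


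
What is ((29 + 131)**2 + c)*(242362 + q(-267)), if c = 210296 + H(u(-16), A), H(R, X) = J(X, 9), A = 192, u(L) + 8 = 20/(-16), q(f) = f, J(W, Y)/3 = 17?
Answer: 57121588965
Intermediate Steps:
J(W, Y) = 51 (J(W, Y) = 3*17 = 51)
u(L) = -37/4 (u(L) = -8 + 20/(-16) = -8 + 20*(-1/16) = -8 - 5/4 = -37/4)
H(R, X) = 51
c = 210347 (c = 210296 + 51 = 210347)
((29 + 131)**2 + c)*(242362 + q(-267)) = ((29 + 131)**2 + 210347)*(242362 - 267) = (160**2 + 210347)*242095 = (25600 + 210347)*242095 = 235947*242095 = 57121588965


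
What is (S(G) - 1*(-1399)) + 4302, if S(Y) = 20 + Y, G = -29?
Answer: 5692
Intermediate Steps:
(S(G) - 1*(-1399)) + 4302 = ((20 - 29) - 1*(-1399)) + 4302 = (-9 + 1399) + 4302 = 1390 + 4302 = 5692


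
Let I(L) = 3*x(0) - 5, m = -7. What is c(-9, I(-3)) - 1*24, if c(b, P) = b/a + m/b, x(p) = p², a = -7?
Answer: -1382/63 ≈ -21.936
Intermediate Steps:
I(L) = -5 (I(L) = 3*0² - 5 = 3*0 - 5 = 0 - 5 = -5)
c(b, P) = -7/b - b/7 (c(b, P) = b/(-7) - 7/b = b*(-⅐) - 7/b = -b/7 - 7/b = -7/b - b/7)
c(-9, I(-3)) - 1*24 = (-7/(-9) - ⅐*(-9)) - 1*24 = (-7*(-⅑) + 9/7) - 24 = (7/9 + 9/7) - 24 = 130/63 - 24 = -1382/63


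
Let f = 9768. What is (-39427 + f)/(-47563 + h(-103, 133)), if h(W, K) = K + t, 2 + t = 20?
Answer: 29659/47412 ≈ 0.62556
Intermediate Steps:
t = 18 (t = -2 + 20 = 18)
h(W, K) = 18 + K (h(W, K) = K + 18 = 18 + K)
(-39427 + f)/(-47563 + h(-103, 133)) = (-39427 + 9768)/(-47563 + (18 + 133)) = -29659/(-47563 + 151) = -29659/(-47412) = -29659*(-1/47412) = 29659/47412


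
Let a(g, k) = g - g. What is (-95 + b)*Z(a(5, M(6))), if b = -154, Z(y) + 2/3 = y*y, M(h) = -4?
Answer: 166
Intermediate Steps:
a(g, k) = 0
Z(y) = -⅔ + y² (Z(y) = -⅔ + y*y = -⅔ + y²)
(-95 + b)*Z(a(5, M(6))) = (-95 - 154)*(-⅔ + 0²) = -249*(-⅔ + 0) = -249*(-⅔) = 166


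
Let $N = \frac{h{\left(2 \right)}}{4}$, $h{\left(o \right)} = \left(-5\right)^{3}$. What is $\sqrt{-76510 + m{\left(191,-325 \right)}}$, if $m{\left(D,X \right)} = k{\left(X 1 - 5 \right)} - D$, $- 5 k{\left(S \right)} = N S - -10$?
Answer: $\frac{i \sqrt{315062}}{2} \approx 280.65 i$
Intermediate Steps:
$h{\left(o \right)} = -125$
$N = - \frac{125}{4} \approx -31.25$
$k{\left(S \right)} = -2 + \frac{25 S}{4}$ ($k{\left(S \right)} = - \frac{- \frac{125 S}{4} - -10}{5} = - \frac{- \frac{125 S}{4} + 10}{5} = - \frac{10 - \frac{125 S}{4}}{5} = -2 + \frac{25 S}{4}$)
$m{\left(D,X \right)} = - \frac{133}{4} - D + \frac{25 X}{4}$ ($m{\left(D,X \right)} = \left(-2 + \frac{25 \left(X 1 - 5\right)}{4}\right) - D = \left(-2 + \frac{25 \left(X - 5\right)}{4}\right) - D = \left(-2 + \frac{25 \left(-5 + X\right)}{4}\right) - D = \left(-2 + \left(- \frac{125}{4} + \frac{25 X}{4}\right)\right) - D = \left(- \frac{133}{4} + \frac{25 X}{4}\right) - D = - \frac{133}{4} - D + \frac{25 X}{4}$)
$\sqrt{-76510 + m{\left(191,-325 \right)}} = \sqrt{-76510 - \frac{4511}{2}} = \sqrt{- \frac{157531}{2}} = \frac{i \sqrt{315062}}{2}$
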